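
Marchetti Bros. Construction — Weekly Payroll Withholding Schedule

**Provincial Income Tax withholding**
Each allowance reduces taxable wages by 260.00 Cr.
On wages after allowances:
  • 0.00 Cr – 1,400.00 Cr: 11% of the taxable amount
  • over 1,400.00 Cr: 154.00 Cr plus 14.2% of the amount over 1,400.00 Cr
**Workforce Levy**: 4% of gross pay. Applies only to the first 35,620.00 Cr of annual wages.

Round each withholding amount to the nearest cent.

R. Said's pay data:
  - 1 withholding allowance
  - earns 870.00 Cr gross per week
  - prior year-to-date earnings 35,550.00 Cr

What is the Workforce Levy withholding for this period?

2.80 Cr

Workforce Levy: cap 35,620.00 Cr − YTD 35,550.00 Cr = 70.00 Cr subject; 4% × 70.00 Cr = 2.80 Cr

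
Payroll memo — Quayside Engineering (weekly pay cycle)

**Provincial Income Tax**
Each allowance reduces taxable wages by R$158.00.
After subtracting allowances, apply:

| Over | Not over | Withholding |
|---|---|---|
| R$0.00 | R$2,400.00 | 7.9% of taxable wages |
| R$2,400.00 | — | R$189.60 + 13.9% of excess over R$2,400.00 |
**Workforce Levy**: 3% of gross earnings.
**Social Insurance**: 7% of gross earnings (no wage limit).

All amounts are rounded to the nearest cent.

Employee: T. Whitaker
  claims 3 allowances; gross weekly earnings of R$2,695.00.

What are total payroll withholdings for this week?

Provincial Income Tax: taxable = R$2,695.00 − 3×R$158.00 = R$2,221.00
  7.9% × R$2,221.00 = R$175.46
Workforce Levy: 3% × R$2,695.00 = R$80.85
Social Insurance: 7% × R$2,695.00 = R$188.65
Total: R$175.46 + R$80.85 + R$188.65 = R$444.96

R$444.96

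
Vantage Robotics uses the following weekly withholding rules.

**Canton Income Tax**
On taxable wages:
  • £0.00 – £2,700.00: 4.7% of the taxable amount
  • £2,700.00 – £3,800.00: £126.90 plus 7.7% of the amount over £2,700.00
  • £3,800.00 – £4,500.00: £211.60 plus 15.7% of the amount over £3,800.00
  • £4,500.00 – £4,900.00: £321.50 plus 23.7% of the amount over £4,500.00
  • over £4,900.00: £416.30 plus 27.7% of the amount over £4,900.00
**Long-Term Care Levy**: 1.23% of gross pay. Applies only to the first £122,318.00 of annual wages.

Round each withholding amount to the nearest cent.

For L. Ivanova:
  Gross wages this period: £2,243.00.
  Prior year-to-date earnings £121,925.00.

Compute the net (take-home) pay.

Canton Income Tax: taxable = £2,243.00
  4.7% × £2,243.00 = £105.42
Long-Term Care Levy: cap £122,318.00 − YTD £121,925.00 = £393.00 subject; 1.23% × £393.00 = £4.83
Total withheld: £105.42 + £4.83 = £110.25
Net pay: £2,243.00 − £110.25 = £2,132.75

£2,132.75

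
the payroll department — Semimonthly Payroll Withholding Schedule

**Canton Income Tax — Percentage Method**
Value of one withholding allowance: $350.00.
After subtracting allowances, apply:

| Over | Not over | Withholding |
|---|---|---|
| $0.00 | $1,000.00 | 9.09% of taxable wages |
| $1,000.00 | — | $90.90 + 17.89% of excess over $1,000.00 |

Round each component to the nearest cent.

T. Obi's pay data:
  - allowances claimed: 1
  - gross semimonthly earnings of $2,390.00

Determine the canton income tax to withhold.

Canton Income Tax: taxable = $2,390.00 − 1×$350.00 = $2,040.00
  $90.90 + 17.89% × ($2,040.00 − $1,000.00) = $90.90 + 17.89% × $1,040.00 = $276.96

$276.96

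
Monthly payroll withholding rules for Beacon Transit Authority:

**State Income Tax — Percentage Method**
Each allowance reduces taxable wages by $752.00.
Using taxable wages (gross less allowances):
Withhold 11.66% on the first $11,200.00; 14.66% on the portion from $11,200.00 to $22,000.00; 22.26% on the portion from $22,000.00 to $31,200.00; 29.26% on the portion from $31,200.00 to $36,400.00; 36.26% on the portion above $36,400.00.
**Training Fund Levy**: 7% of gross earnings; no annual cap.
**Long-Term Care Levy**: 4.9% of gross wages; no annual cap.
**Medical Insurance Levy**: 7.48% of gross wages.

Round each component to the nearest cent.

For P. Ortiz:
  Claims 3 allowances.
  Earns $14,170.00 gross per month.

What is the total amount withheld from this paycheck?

$4,156.74

State Income Tax: taxable = $14,170.00 − 3×$752.00 = $11,914.00
  $1,305.92 + 14.66% × ($11,914.00 − $11,200.00) = $1,305.92 + 14.66% × $714.00 = $1,410.59
Training Fund Levy: 7% × $14,170.00 = $991.90
Long-Term Care Levy: 4.9% × $14,170.00 = $694.33
Medical Insurance Levy: 7.48% × $14,170.00 = $1,059.92
Total: $1,410.59 + $991.90 + $694.33 + $1,059.92 = $4,156.74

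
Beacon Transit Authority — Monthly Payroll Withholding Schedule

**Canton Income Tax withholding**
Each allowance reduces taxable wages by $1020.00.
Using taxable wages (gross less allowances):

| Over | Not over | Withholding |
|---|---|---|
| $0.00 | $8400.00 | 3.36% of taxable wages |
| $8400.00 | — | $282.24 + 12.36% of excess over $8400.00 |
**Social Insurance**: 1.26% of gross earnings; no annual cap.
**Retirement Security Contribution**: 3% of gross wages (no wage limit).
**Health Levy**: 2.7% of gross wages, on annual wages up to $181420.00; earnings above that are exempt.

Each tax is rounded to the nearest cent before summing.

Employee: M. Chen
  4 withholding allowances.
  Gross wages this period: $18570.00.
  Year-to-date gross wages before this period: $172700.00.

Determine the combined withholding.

Canton Income Tax: taxable = $18570.00 − 4×$1020.00 = $14490.00
  $282.24 + 12.36% × ($14490.00 − $8400.00) = $282.24 + 12.36% × $6090.00 = $1034.96
Social Insurance: 1.26% × $18570.00 = $233.98
Retirement Security Contribution: 3% × $18570.00 = $557.10
Health Levy: cap $181420.00 − YTD $172700.00 = $8720.00 subject; 2.7% × $8720.00 = $235.44
Total: $1034.96 + $233.98 + $557.10 + $235.44 = $2061.48

$2061.48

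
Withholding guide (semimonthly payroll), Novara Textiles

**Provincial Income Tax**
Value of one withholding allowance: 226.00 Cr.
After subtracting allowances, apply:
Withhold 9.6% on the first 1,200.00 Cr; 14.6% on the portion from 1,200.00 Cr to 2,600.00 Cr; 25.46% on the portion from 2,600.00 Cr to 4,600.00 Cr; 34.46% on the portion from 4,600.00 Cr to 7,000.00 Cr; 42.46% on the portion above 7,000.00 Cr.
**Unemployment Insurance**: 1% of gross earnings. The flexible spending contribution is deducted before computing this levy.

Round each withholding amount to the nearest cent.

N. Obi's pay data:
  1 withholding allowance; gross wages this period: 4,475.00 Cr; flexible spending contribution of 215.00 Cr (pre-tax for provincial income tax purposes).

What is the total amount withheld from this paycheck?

Provincial Income Tax: taxable = 4,475.00 Cr − 215.00 Cr − 1×226.00 Cr = 4,034.00 Cr
  319.60 Cr + 25.46% × (4,034.00 Cr − 2,600.00 Cr) = 319.60 Cr + 25.46% × 1,434.00 Cr = 684.70 Cr
Unemployment Insurance: 1% × 4,260.00 Cr = 42.60 Cr
Total: 684.70 Cr + 42.60 Cr = 727.30 Cr

727.30 Cr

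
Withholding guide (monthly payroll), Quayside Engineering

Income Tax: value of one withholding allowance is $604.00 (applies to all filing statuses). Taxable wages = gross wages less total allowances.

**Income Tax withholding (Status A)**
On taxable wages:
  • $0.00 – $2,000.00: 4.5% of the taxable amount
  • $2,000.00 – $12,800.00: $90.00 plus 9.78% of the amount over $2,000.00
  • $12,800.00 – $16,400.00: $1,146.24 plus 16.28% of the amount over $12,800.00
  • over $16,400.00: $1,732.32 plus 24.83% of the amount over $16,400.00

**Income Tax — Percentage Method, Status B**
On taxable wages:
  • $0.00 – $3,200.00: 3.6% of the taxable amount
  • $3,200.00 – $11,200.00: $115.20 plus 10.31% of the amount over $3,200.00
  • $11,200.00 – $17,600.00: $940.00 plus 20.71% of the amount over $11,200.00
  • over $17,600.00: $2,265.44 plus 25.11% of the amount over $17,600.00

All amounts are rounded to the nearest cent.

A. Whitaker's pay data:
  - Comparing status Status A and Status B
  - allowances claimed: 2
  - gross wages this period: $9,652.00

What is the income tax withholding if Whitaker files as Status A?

Income Tax (Status A): taxable = $9,652.00 − 2×$604.00 = $8,444.00
  $90.00 + 9.78% × ($8,444.00 − $2,000.00) = $90.00 + 9.78% × $6,444.00 = $720.22

$720.22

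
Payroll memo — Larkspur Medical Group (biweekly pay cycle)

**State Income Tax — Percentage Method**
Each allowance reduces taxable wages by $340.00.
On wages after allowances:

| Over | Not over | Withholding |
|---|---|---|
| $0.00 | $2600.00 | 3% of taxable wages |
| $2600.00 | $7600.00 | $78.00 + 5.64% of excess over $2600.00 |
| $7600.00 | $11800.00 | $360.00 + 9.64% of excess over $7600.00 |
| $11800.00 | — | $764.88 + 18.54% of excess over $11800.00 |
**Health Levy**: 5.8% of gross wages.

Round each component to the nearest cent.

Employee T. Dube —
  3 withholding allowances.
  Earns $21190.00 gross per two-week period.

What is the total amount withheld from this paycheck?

State Income Tax: taxable = $21190.00 − 3×$340.00 = $20170.00
  $764.88 + 18.54% × ($20170.00 − $11800.00) = $764.88 + 18.54% × $8370.00 = $2316.68
Health Levy: 5.8% × $21190.00 = $1229.02
Total: $2316.68 + $1229.02 = $3545.70

$3545.70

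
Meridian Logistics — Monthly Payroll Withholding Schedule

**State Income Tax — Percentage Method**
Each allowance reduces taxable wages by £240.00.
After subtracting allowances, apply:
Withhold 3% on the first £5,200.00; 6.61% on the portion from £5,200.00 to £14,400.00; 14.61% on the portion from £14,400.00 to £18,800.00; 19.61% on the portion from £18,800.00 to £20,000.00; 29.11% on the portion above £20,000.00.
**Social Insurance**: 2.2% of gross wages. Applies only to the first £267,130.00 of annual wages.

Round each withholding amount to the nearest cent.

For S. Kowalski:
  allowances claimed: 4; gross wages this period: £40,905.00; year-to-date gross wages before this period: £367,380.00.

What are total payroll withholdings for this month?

£7,448.27

State Income Tax: taxable = £40,905.00 − 4×£240.00 = £39,945.00
  £1,642.28 + 29.11% × (£39,945.00 − £20,000.00) = £1,642.28 + 29.11% × £19,945.00 = £7,448.27
Social Insurance: YTD £367,380.00 ≥ cap £267,130.00 → £0.00
Total: £7,448.27 + £0.00 = £7,448.27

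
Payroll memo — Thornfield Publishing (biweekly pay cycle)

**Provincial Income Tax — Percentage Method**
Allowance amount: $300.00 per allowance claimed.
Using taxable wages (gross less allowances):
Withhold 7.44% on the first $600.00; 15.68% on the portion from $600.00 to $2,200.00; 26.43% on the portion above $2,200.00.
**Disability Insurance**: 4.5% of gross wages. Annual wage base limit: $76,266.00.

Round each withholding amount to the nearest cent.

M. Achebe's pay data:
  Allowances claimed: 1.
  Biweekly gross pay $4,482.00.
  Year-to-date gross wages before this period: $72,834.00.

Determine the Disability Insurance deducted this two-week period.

$154.44

Disability Insurance: cap $76,266.00 − YTD $72,834.00 = $3,432.00 subject; 4.5% × $3,432.00 = $154.44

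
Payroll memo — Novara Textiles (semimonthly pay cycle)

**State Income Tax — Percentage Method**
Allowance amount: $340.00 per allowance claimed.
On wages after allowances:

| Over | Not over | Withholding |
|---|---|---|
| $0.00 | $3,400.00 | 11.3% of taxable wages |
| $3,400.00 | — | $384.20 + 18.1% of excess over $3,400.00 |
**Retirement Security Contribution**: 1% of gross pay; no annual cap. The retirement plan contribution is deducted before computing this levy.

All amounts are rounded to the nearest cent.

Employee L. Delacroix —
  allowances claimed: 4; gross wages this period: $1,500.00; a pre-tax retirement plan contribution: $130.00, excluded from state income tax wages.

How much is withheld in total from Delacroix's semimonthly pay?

State Income Tax: taxable = $1,500.00 − $130.00 − 4×$340.00 = $10.00
  11.3% × $10.00 = $1.13
Retirement Security Contribution: 1% × $1,370.00 = $13.70
Total: $1.13 + $13.70 = $14.83

$14.83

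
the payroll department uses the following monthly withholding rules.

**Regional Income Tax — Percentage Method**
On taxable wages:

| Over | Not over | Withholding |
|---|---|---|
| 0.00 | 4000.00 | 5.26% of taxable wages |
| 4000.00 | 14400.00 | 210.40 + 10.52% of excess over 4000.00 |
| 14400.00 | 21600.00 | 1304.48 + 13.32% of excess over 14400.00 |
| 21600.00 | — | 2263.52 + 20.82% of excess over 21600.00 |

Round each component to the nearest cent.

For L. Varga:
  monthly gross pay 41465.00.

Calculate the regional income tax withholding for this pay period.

6399.41

Regional Income Tax: taxable = 41465.00
  2263.52 + 20.82% × (41465.00 − 21600.00) = 2263.52 + 20.82% × 19865.00 = 6399.41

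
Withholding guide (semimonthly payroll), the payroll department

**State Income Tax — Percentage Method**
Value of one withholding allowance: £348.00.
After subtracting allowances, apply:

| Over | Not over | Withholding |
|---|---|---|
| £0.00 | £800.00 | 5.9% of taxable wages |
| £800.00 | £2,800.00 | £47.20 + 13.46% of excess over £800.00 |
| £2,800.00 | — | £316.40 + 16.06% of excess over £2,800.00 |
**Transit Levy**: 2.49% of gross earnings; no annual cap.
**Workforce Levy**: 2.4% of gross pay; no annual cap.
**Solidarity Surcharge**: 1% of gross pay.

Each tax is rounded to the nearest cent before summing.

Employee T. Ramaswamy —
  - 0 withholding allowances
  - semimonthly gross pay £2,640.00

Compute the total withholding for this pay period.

State Income Tax: taxable = £2,640.00
  £47.20 + 13.46% × (£2,640.00 − £800.00) = £47.20 + 13.46% × £1,840.00 = £294.86
Transit Levy: 2.49% × £2,640.00 = £65.74
Workforce Levy: 2.4% × £2,640.00 = £63.36
Solidarity Surcharge: 1% × £2,640.00 = £26.40
Total: £294.86 + £65.74 + £63.36 + £26.40 = £450.36

£450.36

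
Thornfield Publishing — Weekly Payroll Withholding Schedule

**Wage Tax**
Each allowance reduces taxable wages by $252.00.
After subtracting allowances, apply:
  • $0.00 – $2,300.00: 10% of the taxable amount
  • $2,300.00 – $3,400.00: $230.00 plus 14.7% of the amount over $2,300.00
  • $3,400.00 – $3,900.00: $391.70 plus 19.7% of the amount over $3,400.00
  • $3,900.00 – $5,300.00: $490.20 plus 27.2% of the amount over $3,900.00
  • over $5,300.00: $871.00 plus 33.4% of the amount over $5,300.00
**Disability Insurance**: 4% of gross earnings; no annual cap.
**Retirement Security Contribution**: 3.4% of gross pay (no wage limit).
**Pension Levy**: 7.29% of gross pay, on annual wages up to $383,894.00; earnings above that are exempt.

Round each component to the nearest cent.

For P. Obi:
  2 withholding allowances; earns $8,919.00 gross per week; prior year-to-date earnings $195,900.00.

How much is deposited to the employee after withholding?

Wage Tax: taxable = $8,919.00 − 2×$252.00 = $8,415.00
  $871.00 + 33.4% × ($8,415.00 − $5,300.00) = $871.00 + 33.4% × $3,115.00 = $1,911.41
Disability Insurance: 4% × $8,919.00 = $356.76
Retirement Security Contribution: 3.4% × $8,919.00 = $303.25
Pension Levy: 7.29% × $8,919.00 = $650.20
Total withheld: $1,911.41 + $356.76 + $303.25 + $650.20 = $3,221.62
Net pay: $8,919.00 − $3,221.62 = $5,697.38

$5,697.38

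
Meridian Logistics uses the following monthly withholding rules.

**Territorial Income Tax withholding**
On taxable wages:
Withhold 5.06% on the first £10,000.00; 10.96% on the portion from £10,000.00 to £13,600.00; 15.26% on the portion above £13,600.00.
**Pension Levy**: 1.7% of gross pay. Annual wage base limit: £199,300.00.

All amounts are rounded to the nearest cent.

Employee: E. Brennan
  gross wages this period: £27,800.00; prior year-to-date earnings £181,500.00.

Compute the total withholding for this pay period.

Territorial Income Tax: taxable = £27,800.00
  £900.56 + 15.26% × (£27,800.00 − £13,600.00) = £900.56 + 15.26% × £14,200.00 = £3,067.48
Pension Levy: cap £199,300.00 − YTD £181,500.00 = £17,800.00 subject; 1.7% × £17,800.00 = £302.60
Total: £3,067.48 + £302.60 = £3,370.08

£3,370.08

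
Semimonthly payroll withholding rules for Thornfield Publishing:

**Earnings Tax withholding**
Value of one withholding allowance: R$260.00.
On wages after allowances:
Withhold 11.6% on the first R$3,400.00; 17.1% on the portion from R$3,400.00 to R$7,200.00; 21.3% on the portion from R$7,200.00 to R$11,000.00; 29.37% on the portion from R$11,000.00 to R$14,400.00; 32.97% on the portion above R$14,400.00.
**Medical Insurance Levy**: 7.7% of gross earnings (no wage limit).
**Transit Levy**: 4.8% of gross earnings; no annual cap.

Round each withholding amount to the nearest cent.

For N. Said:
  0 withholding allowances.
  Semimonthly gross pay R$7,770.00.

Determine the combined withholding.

Earnings Tax: taxable = R$7,770.00
  R$1,044.20 + 21.3% × (R$7,770.00 − R$7,200.00) = R$1,044.20 + 21.3% × R$570.00 = R$1,165.61
Medical Insurance Levy: 7.7% × R$7,770.00 = R$598.29
Transit Levy: 4.8% × R$7,770.00 = R$372.96
Total: R$1,165.61 + R$598.29 + R$372.96 = R$2,136.86

R$2,136.86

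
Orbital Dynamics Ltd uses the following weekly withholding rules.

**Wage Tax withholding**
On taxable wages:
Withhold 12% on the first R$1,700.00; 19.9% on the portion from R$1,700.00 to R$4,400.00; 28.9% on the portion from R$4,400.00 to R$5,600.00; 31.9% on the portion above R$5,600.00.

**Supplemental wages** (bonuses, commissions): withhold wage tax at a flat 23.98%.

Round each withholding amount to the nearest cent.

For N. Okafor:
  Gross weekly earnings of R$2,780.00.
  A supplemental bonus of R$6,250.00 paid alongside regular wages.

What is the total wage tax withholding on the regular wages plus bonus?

Wage Tax: taxable = R$2,780.00
  R$204.00 + 19.9% × (R$2,780.00 − R$1,700.00) = R$204.00 + 19.9% × R$1,080.00 = R$418.92
Supplemental (23.98% flat on bonus): 23.98% × R$6,250.00 = R$1,498.75
Total wage tax: R$418.92 + R$1,498.75 = R$1,917.67

R$1,917.67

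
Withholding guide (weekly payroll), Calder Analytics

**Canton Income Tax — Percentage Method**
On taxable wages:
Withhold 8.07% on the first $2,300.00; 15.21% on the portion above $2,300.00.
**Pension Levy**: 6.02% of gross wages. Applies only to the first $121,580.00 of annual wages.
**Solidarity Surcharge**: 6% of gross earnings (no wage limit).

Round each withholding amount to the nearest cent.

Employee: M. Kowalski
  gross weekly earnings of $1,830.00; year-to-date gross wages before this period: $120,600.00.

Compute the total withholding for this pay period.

Canton Income Tax: taxable = $1,830.00
  8.07% × $1,830.00 = $147.68
Pension Levy: cap $121,580.00 − YTD $120,600.00 = $980.00 subject; 6.02% × $980.00 = $59.00
Solidarity Surcharge: 6% × $1,830.00 = $109.80
Total: $147.68 + $59.00 + $109.80 = $316.48

$316.48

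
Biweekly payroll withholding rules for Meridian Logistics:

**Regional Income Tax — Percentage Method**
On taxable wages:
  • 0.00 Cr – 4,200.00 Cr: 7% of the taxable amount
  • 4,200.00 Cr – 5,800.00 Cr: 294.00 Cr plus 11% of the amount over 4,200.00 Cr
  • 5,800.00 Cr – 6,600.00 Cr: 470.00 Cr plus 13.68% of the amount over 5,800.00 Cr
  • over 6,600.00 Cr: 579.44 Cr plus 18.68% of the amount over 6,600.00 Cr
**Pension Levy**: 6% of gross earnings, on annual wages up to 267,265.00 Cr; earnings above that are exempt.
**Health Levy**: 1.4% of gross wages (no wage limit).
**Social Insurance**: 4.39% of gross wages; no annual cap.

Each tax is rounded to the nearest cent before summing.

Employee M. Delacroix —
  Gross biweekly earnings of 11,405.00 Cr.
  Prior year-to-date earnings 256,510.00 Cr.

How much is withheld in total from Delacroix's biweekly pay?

Regional Income Tax: taxable = 11,405.00 Cr
  579.44 Cr + 18.68% × (11,405.00 Cr − 6,600.00 Cr) = 579.44 Cr + 18.68% × 4,805.00 Cr = 1,477.01 Cr
Pension Levy: cap 267,265.00 Cr − YTD 256,510.00 Cr = 10,755.00 Cr subject; 6% × 10,755.00 Cr = 645.30 Cr
Health Levy: 1.4% × 11,405.00 Cr = 159.67 Cr
Social Insurance: 4.39% × 11,405.00 Cr = 500.68 Cr
Total: 1,477.01 Cr + 645.30 Cr + 159.67 Cr + 500.68 Cr = 2,782.66 Cr

2,782.66 Cr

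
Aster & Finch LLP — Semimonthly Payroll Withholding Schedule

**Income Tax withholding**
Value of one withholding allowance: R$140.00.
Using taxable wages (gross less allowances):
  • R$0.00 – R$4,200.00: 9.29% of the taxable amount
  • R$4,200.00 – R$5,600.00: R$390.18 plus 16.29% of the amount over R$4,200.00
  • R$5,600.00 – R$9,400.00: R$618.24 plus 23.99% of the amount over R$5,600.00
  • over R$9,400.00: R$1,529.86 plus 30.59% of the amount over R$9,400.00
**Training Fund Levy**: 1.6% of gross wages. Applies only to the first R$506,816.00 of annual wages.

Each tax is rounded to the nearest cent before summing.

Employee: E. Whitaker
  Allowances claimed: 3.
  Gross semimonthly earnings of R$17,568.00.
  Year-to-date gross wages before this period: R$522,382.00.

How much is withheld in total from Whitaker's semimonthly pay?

Income Tax: taxable = R$17,568.00 − 3×R$140.00 = R$17,148.00
  R$1,529.86 + 30.59% × (R$17,148.00 − R$9,400.00) = R$1,529.86 + 30.59% × R$7,748.00 = R$3,899.97
Training Fund Levy: YTD R$522,382.00 ≥ cap R$506,816.00 → R$0.00
Total: R$3,899.97 + R$0.00 = R$3,899.97

R$3,899.97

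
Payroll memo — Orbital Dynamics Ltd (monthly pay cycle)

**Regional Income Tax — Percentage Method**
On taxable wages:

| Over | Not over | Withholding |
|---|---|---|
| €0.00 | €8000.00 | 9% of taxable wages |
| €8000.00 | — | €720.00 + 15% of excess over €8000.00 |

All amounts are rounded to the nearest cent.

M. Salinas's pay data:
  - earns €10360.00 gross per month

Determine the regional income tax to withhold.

Regional Income Tax: taxable = €10360.00
  €720.00 + 15% × (€10360.00 − €8000.00) = €720.00 + 15% × €2360.00 = €1074.00

€1074.00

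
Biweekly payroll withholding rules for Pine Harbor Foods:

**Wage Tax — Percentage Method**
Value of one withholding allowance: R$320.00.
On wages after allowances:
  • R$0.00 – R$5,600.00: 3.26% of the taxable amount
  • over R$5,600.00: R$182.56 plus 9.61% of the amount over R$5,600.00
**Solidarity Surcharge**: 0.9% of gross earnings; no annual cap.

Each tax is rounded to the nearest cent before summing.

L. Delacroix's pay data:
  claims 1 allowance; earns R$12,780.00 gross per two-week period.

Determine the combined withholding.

R$956.83

Wage Tax: taxable = R$12,780.00 − 1×R$320.00 = R$12,460.00
  R$182.56 + 9.61% × (R$12,460.00 − R$5,600.00) = R$182.56 + 9.61% × R$6,860.00 = R$841.81
Solidarity Surcharge: 0.9% × R$12,780.00 = R$115.02
Total: R$841.81 + R$115.02 = R$956.83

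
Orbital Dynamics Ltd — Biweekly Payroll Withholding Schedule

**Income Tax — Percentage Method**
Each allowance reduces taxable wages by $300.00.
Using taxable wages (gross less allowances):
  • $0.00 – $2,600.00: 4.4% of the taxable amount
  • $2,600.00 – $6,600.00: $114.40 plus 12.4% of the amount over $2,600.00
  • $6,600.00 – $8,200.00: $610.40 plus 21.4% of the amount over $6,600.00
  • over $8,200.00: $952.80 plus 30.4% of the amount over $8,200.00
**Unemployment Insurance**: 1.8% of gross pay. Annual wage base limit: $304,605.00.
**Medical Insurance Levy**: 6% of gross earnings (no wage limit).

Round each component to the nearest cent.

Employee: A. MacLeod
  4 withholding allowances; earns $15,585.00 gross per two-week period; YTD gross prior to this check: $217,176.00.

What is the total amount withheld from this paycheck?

$4,048.67

Income Tax: taxable = $15,585.00 − 4×$300.00 = $14,385.00
  $952.80 + 30.4% × ($14,385.00 − $8,200.00) = $952.80 + 30.4% × $6,185.00 = $2,833.04
Unemployment Insurance: 1.8% × $15,585.00 = $280.53
Medical Insurance Levy: 6% × $15,585.00 = $935.10
Total: $2,833.04 + $280.53 + $935.10 = $4,048.67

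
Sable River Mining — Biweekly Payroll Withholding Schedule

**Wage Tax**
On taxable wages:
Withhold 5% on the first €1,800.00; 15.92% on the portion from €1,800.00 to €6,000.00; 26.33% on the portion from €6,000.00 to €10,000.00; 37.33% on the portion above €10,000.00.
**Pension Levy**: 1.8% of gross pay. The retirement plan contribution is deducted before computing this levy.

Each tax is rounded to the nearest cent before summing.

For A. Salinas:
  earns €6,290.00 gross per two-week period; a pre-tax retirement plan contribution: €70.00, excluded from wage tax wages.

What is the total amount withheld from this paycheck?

Wage Tax: taxable = €6,290.00 − €70.00 = €6,220.00
  €758.64 + 26.33% × (€6,220.00 − €6,000.00) = €758.64 + 26.33% × €220.00 = €816.57
Pension Levy: 1.8% × €6,220.00 = €111.96
Total: €816.57 + €111.96 = €928.53

€928.53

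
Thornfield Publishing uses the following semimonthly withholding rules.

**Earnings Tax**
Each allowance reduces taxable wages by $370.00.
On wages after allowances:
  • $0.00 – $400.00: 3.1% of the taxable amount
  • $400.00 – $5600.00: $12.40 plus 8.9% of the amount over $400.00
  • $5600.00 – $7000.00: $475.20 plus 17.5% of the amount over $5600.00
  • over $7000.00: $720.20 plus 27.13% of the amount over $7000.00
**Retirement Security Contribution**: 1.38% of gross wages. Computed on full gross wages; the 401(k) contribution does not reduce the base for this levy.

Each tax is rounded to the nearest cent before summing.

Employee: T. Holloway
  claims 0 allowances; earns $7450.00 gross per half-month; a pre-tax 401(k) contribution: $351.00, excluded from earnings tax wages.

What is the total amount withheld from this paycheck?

$849.87

Earnings Tax: taxable = $7450.00 − $351.00 = $7099.00
  $720.20 + 27.13% × ($7099.00 − $7000.00) = $720.20 + 27.13% × $99.00 = $747.06
Retirement Security Contribution: 1.38% × $7450.00 = $102.81
Total: $747.06 + $102.81 = $849.87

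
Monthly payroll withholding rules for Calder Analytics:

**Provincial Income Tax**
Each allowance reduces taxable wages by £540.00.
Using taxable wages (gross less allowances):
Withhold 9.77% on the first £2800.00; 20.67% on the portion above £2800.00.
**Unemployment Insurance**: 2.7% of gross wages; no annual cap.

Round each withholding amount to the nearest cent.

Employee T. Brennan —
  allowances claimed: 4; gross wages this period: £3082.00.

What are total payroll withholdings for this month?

Provincial Income Tax: taxable = £3082.00 − 4×£540.00 = £922.00
  9.77% × £922.00 = £90.08
Unemployment Insurance: 2.7% × £3082.00 = £83.21
Total: £90.08 + £83.21 = £173.29

£173.29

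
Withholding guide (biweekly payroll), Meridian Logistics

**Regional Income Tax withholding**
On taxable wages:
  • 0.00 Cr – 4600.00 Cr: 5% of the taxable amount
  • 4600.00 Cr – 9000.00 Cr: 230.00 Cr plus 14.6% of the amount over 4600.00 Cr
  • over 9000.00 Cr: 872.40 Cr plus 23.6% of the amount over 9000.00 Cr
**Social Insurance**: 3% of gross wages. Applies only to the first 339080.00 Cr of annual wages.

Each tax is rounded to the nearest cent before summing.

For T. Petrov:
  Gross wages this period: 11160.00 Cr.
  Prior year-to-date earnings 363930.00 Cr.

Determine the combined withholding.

1382.16 Cr

Regional Income Tax: taxable = 11160.00 Cr
  872.40 Cr + 23.6% × (11160.00 Cr − 9000.00 Cr) = 872.40 Cr + 23.6% × 2160.00 Cr = 1382.16 Cr
Social Insurance: YTD 363930.00 Cr ≥ cap 339080.00 Cr → 0.00 Cr
Total: 1382.16 Cr + 0.00 Cr = 1382.16 Cr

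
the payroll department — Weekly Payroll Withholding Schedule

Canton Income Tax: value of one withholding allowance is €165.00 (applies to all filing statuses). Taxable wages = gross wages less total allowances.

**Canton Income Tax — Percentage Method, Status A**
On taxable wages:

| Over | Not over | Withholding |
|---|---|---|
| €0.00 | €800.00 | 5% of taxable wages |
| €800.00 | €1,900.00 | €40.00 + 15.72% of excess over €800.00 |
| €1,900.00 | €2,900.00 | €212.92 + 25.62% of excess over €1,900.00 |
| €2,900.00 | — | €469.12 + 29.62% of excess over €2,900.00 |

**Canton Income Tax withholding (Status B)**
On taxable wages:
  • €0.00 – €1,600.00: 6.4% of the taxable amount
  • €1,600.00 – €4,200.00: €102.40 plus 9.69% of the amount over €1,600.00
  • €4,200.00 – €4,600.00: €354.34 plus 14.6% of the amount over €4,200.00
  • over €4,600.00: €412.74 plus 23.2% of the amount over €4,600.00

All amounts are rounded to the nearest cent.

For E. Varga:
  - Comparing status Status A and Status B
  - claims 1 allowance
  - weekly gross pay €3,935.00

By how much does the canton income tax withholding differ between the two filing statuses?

€414.14

Canton Income Tax (Status A): taxable = €3,935.00 − 1×€165.00 = €3,770.00
  €469.12 + 29.62% × (€3,770.00 − €2,900.00) = €469.12 + 29.62% × €870.00 = €726.81
Canton Income Tax (Status B): taxable = €3,935.00 − 1×€165.00 = €3,770.00
  €102.40 + 9.69% × (€3,770.00 − €1,600.00) = €102.40 + 9.69% × €2,170.00 = €312.67
Difference: |€726.81 − €312.67| = €414.14 (higher under Status A)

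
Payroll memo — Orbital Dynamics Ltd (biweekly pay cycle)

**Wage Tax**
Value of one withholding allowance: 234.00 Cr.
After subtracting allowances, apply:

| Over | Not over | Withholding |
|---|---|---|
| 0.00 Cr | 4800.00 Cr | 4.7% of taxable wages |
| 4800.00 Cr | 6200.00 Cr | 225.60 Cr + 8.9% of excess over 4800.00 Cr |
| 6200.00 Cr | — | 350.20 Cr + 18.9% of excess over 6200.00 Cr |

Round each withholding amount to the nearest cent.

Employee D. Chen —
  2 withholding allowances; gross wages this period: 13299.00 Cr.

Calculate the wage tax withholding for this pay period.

Wage Tax: taxable = 13299.00 Cr − 2×234.00 Cr = 12831.00 Cr
  350.20 Cr + 18.9% × (12831.00 Cr − 6200.00 Cr) = 350.20 Cr + 18.9% × 6631.00 Cr = 1603.46 Cr

1603.46 Cr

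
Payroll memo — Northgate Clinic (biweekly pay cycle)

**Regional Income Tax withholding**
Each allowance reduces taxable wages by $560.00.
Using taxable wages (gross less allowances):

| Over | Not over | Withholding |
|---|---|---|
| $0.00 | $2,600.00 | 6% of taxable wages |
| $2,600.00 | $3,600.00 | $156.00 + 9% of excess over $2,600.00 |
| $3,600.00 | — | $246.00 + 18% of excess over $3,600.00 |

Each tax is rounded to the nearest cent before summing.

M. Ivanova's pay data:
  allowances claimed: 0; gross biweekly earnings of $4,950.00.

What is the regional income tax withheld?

Regional Income Tax: taxable = $4,950.00
  $246.00 + 18% × ($4,950.00 − $3,600.00) = $246.00 + 18% × $1,350.00 = $489.00

$489.00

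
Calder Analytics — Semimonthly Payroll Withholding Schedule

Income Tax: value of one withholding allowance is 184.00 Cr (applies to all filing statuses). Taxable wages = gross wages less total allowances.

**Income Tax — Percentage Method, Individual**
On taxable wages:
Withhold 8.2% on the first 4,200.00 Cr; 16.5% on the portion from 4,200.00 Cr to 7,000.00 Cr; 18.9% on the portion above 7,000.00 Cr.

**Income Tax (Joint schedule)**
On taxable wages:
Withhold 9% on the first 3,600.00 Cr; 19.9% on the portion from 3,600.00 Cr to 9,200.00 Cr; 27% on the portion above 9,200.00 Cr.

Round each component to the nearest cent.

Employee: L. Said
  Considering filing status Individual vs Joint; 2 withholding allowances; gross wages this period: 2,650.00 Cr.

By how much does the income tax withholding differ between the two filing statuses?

Income Tax (Individual): taxable = 2,650.00 Cr − 2×184.00 Cr = 2,282.00 Cr
  8.2% × 2,282.00 Cr = 187.12 Cr
Income Tax (Joint): taxable = 2,650.00 Cr − 2×184.00 Cr = 2,282.00 Cr
  9% × 2,282.00 Cr = 205.38 Cr
Difference: |187.12 Cr − 205.38 Cr| = 18.26 Cr (higher under Joint)

18.26 Cr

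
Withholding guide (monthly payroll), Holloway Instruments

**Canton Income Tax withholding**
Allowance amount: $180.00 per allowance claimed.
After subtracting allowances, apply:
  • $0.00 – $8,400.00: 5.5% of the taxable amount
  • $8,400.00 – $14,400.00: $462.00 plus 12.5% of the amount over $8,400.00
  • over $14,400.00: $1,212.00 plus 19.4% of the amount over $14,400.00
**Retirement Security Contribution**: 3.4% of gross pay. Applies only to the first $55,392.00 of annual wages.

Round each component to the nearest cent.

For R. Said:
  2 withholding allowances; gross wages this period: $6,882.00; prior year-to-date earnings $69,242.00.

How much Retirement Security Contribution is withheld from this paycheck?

$0.00

Retirement Security Contribution: YTD $69,242.00 ≥ cap $55,392.00 → $0.00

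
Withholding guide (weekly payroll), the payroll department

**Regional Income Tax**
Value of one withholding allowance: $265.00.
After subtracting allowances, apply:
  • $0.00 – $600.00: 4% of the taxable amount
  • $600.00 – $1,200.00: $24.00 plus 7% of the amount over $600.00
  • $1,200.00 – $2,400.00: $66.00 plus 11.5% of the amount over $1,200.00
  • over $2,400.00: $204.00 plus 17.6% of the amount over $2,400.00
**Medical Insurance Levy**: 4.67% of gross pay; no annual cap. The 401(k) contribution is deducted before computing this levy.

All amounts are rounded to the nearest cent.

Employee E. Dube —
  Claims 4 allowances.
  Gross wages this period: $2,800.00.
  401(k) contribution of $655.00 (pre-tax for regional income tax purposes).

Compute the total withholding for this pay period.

Regional Income Tax: taxable = $2,800.00 − $655.00 − 4×$265.00 = $1,085.00
  $24.00 + 7% × ($1,085.00 − $600.00) = $24.00 + 7% × $485.00 = $57.95
Medical Insurance Levy: 4.67% × $2,145.00 = $100.17
Total: $57.95 + $100.17 = $158.12

$158.12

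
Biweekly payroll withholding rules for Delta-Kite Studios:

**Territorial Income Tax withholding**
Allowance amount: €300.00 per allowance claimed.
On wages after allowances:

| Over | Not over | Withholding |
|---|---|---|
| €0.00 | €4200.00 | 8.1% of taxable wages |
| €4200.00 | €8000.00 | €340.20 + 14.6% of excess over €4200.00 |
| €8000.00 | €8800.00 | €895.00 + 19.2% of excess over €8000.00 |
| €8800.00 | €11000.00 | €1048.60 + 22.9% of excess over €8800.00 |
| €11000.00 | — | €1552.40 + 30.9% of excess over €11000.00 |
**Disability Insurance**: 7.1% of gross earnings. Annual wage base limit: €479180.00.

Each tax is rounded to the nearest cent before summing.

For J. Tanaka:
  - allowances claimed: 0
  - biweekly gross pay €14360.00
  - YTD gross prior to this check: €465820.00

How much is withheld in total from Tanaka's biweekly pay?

€3539.20

Territorial Income Tax: taxable = €14360.00
  €1552.40 + 30.9% × (€14360.00 − €11000.00) = €1552.40 + 30.9% × €3360.00 = €2590.64
Disability Insurance: cap €479180.00 − YTD €465820.00 = €13360.00 subject; 7.1% × €13360.00 = €948.56
Total: €2590.64 + €948.56 = €3539.20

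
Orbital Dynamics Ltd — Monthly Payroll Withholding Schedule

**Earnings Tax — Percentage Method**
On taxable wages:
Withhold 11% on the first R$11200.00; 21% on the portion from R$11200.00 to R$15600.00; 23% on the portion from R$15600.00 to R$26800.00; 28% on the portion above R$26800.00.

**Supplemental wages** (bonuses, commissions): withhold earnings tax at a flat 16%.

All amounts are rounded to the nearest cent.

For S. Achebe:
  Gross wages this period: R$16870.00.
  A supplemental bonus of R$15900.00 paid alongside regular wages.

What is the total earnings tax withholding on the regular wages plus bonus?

Earnings Tax: taxable = R$16870.00
  R$2156.00 + 23% × (R$16870.00 − R$15600.00) = R$2156.00 + 23% × R$1270.00 = R$2448.10
Supplemental (16% flat on bonus): 16% × R$15900.00 = R$2544.00
Total earnings tax: R$2448.10 + R$2544.00 = R$4992.10

R$4992.10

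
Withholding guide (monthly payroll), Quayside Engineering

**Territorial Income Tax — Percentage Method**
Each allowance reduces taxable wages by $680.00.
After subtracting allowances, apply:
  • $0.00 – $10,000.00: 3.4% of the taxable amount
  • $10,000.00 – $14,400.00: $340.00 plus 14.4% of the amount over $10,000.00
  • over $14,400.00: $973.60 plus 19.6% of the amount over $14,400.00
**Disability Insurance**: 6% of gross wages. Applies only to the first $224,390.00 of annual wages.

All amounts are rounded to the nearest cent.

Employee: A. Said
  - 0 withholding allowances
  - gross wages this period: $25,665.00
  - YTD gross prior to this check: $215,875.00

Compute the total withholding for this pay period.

$3,692.44

Territorial Income Tax: taxable = $25,665.00
  $973.60 + 19.6% × ($25,665.00 − $14,400.00) = $973.60 + 19.6% × $11,265.00 = $3,181.54
Disability Insurance: cap $224,390.00 − YTD $215,875.00 = $8,515.00 subject; 6% × $8,515.00 = $510.90
Total: $3,181.54 + $510.90 = $3,692.44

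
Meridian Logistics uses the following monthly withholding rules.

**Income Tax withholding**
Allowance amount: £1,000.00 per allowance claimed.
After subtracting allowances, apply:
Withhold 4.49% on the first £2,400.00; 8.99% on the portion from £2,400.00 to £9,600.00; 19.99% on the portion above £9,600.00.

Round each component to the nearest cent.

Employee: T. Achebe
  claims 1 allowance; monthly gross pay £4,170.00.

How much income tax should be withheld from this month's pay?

Income Tax: taxable = £4,170.00 − 1×£1,000.00 = £3,170.00
  £107.76 + 8.99% × (£3,170.00 − £2,400.00) = £107.76 + 8.99% × £770.00 = £176.98

£176.98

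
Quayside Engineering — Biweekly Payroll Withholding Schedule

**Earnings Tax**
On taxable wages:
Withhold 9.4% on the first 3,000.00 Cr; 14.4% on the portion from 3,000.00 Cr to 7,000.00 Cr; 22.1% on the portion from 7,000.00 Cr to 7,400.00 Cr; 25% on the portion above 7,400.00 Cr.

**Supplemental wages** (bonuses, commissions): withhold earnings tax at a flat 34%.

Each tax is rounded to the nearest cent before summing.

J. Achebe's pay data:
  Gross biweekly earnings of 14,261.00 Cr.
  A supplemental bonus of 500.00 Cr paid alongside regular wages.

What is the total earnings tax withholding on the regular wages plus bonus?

2,831.65 Cr

Earnings Tax: taxable = 14,261.00 Cr
  946.40 Cr + 25% × (14,261.00 Cr − 7,400.00 Cr) = 946.40 Cr + 25% × 6,861.00 Cr = 2,661.65 Cr
Supplemental (34% flat on bonus): 34% × 500.00 Cr = 170.00 Cr
Total earnings tax: 2,661.65 Cr + 170.00 Cr = 2,831.65 Cr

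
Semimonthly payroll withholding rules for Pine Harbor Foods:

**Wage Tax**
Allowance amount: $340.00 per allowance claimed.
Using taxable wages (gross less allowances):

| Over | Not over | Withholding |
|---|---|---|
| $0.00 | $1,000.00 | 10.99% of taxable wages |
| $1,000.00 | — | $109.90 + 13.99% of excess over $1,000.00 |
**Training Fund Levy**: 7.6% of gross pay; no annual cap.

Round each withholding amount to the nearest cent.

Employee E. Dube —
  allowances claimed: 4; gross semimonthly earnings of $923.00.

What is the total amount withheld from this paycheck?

$70.15

Wage Tax: taxable = $923.00 − 4×$340.00 = $-437.00
  Taxable ≤ 0 → $0.00
Training Fund Levy: 7.6% × $923.00 = $70.15
Total: $0.00 + $70.15 = $70.15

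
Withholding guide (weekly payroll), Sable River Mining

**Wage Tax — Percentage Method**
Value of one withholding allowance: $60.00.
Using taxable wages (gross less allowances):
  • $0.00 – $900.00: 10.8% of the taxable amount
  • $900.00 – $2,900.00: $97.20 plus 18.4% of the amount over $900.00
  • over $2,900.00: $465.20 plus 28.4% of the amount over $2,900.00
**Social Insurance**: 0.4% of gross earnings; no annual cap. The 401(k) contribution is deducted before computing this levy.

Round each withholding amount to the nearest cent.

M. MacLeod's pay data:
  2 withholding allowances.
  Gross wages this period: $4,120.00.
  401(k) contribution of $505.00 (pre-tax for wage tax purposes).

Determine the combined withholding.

$648.64

Wage Tax: taxable = $4,120.00 − $505.00 − 2×$60.00 = $3,495.00
  $465.20 + 28.4% × ($3,495.00 − $2,900.00) = $465.20 + 28.4% × $595.00 = $634.18
Social Insurance: 0.4% × $3,615.00 = $14.46
Total: $634.18 + $14.46 = $648.64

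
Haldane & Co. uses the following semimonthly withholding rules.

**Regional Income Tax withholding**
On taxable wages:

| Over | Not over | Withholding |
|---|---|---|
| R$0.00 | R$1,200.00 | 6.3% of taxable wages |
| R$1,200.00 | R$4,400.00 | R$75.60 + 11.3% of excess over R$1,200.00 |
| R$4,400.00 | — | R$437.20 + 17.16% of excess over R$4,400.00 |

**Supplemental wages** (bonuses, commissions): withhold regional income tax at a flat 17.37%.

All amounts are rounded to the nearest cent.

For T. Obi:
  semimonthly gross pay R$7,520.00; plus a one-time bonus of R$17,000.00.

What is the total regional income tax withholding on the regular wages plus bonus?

Regional Income Tax: taxable = R$7,520.00
  R$437.20 + 17.16% × (R$7,520.00 − R$4,400.00) = R$437.20 + 17.16% × R$3,120.00 = R$972.59
Supplemental (17.37% flat on bonus): 17.37% × R$17,000.00 = R$2,952.90
Total regional income tax: R$972.59 + R$2,952.90 = R$3,925.49

R$3,925.49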